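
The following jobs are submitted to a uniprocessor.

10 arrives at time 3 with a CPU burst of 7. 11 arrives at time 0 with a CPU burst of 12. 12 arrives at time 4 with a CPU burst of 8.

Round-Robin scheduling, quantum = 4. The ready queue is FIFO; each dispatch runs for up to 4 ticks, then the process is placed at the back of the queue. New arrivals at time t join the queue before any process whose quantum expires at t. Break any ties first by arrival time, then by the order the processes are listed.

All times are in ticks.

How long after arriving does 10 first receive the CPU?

Gantt: | 11 0-4 | 10 4-8 | 12 8-12 | 11 12-16 | 10 16-19 | 12 19-23 | 11 23-27 |
Completion: 10=19  11=27  12=23
Response(10) = first start − arrival = 4 − 3 = 1

1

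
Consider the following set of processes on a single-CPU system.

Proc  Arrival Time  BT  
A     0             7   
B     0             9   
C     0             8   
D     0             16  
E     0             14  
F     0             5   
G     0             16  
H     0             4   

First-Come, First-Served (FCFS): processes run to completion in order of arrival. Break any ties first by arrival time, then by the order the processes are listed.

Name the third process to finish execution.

Gantt: | A 0-7 | B 7-16 | C 16-24 | D 24-40 | E 40-54 | F 54-59 | G 59-75 | H 75-79 |
Completion: A=7  B=16  C=24  D=40  E=54  F=59  G=75  H=79
Finish order: A → B → C → D → E → F → G → H

C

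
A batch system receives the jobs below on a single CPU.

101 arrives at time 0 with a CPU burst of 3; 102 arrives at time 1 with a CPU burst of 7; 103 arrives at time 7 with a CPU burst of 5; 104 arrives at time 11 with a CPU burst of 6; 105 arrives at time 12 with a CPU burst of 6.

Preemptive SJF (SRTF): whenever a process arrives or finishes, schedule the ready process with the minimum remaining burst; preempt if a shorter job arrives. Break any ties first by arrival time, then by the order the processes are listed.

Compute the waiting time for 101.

Schedule: | 101 0-3 | 102 3-10 | 103 10-15 | 104 15-21 | 105 21-27 |
Completion: 101=3  102=10  103=15  104=21  105=27
Waiting(101) = turnaround − burst = 3 − 3 = 0

0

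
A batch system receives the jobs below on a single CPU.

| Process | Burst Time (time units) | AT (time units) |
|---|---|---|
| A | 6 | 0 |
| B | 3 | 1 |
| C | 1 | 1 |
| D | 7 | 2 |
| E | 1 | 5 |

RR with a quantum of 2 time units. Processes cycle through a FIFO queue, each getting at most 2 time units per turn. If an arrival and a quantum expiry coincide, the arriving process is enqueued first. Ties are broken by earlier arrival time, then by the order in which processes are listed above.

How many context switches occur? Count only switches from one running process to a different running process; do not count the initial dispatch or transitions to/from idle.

Schedule: | A 0-2 | B 2-4 | C 4-5 | D 5-7 | A 7-9 | B 9-10 | E 10-11 | D 11-13 | A 13-15 | D 15-18 |
Completion: A=15  B=10  C=5  D=18  E=11
Turnaround (C−A): A=15  B=9  C=4  D=16  E=6

9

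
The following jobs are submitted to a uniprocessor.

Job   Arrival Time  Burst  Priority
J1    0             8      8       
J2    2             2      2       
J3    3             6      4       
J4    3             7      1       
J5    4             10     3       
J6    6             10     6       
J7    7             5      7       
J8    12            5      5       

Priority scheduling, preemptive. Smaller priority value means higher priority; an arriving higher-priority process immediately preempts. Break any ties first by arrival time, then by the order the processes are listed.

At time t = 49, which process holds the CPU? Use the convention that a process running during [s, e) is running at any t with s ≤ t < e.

Timeline: | J1 0-2 | J2 2-3 | J4 3-10 | J2 10-11 | J5 11-21 | J3 21-27 | J8 27-32 | J6 32-42 | J7 42-47 | J1 47-53 |
Completion: J1=53  J2=11  J3=27  J4=10  J5=21  J6=42  J7=47  J8=32
Turnaround (C−A): J1=53  J2=9  J3=24  J4=7  J5=17  J6=36  J7=40  J8=20

J1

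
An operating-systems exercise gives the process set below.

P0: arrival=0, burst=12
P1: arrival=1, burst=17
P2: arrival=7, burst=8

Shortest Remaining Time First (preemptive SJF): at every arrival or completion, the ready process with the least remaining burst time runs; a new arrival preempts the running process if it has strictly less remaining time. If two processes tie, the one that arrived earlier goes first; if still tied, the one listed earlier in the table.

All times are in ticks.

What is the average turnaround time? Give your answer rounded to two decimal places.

20.33

Gantt: | P0 0-12 | P2 12-20 | P1 20-37 |
Completion: P0=12  P1=37  P2=20
Turnaround (C−A): P0=12  P1=36  P2=13
Turnaround times: P0=12, P1=36, P2=13
Average turnaround = (12+36+13) / 3 = 61/3 = 20.33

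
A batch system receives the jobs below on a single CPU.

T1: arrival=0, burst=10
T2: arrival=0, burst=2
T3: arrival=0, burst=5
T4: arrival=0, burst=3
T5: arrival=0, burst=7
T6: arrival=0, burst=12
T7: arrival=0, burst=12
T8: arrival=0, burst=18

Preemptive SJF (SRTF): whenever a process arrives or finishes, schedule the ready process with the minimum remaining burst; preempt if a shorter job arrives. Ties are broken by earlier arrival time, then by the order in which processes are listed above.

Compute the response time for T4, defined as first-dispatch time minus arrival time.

2

Gantt: | T2 0-2 | T4 2-5 | T3 5-10 | T5 10-17 | T1 17-27 | T6 27-39 | T7 39-51 | T8 51-69 |
Completion: T1=27  T2=2  T3=10  T4=5  T5=17  T6=39  T7=51  T8=69
Turnaround (C−A): T1=27  T2=2  T3=10  T4=5  T5=17  T6=39  T7=51  T8=69
Response(T4) = first start − arrival = 2 − 0 = 2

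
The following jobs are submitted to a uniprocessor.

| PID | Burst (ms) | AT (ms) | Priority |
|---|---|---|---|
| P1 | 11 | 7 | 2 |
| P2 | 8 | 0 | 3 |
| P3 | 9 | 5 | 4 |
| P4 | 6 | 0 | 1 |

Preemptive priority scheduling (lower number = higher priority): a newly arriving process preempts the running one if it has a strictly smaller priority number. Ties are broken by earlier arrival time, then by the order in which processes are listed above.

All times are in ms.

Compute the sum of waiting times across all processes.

37

Timeline: | P4 0-6 | P2 6-7 | P1 7-18 | P2 18-25 | P3 25-34 |
Completion: P1=18  P2=25  P3=34  P4=6
Waiting = turnaround − burst: P1=0, P2=17, P3=20, P4=0
Total waiting = 0 + 17 + 20 + 0 = 37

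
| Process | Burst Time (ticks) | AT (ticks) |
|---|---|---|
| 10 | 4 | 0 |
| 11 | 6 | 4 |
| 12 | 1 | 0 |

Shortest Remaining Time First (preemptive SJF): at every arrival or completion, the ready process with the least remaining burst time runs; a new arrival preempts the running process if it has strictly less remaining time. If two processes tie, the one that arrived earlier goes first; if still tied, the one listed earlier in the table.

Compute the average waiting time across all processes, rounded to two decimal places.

0.67

Gantt: | 12 0-1 | 10 1-5 | 11 5-11 |
Completion: 10=5  11=11  12=1
Turnaround (C−A): 10=5  11=7  12=1
Waiting times: 10=1, 11=1, 12=0
Average waiting = (1+1+0) / 3 = 2/3 = 0.67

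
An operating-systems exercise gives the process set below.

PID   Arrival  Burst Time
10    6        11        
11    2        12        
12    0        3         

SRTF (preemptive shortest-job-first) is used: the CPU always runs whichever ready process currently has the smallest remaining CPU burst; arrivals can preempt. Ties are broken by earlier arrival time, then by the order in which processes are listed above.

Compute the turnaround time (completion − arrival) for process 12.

3

Timeline: | 12 0-3 | 11 3-15 | 10 15-26 |
Completion: 10=26  11=15  12=3
Turnaround (C−A): 10=20  11=13  12=3
Turnaround(12) = completion − arrival = 3 − 0 = 3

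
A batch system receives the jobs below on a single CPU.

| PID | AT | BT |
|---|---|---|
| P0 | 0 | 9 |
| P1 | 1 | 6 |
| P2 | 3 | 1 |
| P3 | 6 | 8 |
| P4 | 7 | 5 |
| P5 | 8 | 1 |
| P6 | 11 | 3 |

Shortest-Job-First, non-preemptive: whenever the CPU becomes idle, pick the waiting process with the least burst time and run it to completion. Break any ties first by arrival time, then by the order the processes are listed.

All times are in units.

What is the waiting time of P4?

Gantt: | P0 0-9 | P2 9-10 | P5 10-11 | P6 11-14 | P4 14-19 | P1 19-25 | P3 25-33 |
Completion: P0=9  P1=25  P2=10  P3=33  P4=19  P5=11  P6=14
Turnaround (C−A): P0=9  P1=24  P2=7  P3=27  P4=12  P5=3  P6=3
Waiting(P4) = turnaround − burst = 12 − 5 = 7

7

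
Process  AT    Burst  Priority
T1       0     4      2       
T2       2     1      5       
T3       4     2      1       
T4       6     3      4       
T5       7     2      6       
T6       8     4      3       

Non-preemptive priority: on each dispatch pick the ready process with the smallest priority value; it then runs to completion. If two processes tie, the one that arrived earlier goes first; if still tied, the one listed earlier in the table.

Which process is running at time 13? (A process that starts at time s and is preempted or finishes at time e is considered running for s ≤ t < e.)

T2

Schedule: | T1 0-4 | T3 4-6 | T4 6-9 | T6 9-13 | T2 13-14 | T5 14-16 |
Completion: T1=4  T2=14  T3=6  T4=9  T5=16  T6=13
Turnaround (C−A): T1=4  T2=12  T3=2  T4=3  T5=9  T6=5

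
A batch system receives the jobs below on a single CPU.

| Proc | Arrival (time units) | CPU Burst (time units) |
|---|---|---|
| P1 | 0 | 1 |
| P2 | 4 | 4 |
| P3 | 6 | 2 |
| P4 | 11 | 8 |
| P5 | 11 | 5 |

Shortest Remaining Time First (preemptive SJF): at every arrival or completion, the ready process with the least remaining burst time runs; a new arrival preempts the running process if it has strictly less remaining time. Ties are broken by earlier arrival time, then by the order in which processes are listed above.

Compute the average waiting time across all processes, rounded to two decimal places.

1.40

Gantt: | P1 0-1 | idle 1-4 | P2 4-8 | P3 8-10 | idle 10-11 | P5 11-16 | P4 16-24 |
Completion: P1=1  P2=8  P3=10  P4=24  P5=16
Turnaround (C−A): P1=1  P2=4  P3=4  P4=13  P5=5
Waiting times: P1=0, P2=0, P3=2, P4=5, P5=0
Average waiting = (0+0+2+5+0) / 5 = 7/5 = 1.40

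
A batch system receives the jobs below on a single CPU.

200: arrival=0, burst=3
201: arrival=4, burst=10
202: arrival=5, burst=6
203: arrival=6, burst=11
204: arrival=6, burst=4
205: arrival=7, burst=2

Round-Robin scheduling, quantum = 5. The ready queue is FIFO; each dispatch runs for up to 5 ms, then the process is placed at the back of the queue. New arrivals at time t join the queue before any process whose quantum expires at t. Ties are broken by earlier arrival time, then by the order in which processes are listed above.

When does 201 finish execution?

30

Gantt: | 200 0-3 | idle 3-4 | 201 4-9 | 202 9-14 | 203 14-19 | 204 19-23 | 205 23-25 | 201 25-30 | 202 30-31 | 203 31-37 |
Completion: 200=3  201=30  202=31  203=37  204=23  205=25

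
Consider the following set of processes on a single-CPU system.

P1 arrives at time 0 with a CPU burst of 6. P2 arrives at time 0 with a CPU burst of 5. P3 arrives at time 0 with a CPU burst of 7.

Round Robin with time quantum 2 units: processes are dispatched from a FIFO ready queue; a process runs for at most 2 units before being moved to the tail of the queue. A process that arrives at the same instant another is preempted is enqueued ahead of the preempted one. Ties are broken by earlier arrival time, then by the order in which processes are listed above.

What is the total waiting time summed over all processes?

Schedule: | P1 0-2 | P2 2-4 | P3 4-6 | P1 6-8 | P2 8-10 | P3 10-12 | P1 12-14 | P2 14-15 | P3 15-18 |
Completion: P1=14  P2=15  P3=18
Waiting = turnaround − burst: P1=8, P2=10, P3=11
Total waiting = 8 + 10 + 11 = 29

29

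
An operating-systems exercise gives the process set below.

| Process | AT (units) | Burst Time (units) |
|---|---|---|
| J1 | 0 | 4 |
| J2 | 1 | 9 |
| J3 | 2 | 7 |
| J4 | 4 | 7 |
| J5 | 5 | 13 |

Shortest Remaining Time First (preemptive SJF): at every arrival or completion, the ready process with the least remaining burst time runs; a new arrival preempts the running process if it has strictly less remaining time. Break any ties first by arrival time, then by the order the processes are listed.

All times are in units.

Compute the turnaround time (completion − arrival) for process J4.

Gantt: | J1 0-4 | J3 4-11 | J4 11-18 | J2 18-27 | J5 27-40 |
Completion: J1=4  J2=27  J3=11  J4=18  J5=40
Turnaround (C−A): J1=4  J2=26  J3=9  J4=14  J5=35
Turnaround(J4) = completion − arrival = 18 − 4 = 14

14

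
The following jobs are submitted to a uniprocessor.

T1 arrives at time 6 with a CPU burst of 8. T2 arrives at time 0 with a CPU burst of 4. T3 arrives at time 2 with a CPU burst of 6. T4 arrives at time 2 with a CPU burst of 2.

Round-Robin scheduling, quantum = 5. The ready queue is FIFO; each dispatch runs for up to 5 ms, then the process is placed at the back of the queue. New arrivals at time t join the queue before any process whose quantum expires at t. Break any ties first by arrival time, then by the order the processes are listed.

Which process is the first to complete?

T2

Schedule: | T2 0-4 | T3 4-9 | T4 9-11 | T1 11-16 | T3 16-17 | T1 17-20 |
Completion: T1=20  T2=4  T3=17  T4=11
Turnaround (C−A): T1=14  T2=4  T3=15  T4=9
Finish order: T2 → T4 → T3 → T1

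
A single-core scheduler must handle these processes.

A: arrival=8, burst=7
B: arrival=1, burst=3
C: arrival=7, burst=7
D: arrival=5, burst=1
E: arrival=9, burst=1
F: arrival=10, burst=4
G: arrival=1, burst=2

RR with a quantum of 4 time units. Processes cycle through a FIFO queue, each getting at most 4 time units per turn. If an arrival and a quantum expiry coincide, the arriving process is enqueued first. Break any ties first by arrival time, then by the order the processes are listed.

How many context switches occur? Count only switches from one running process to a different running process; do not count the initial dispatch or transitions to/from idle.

Timeline: | idle 0-1 | B 1-4 | G 4-6 | D 6-7 | C 7-11 | A 11-15 | E 15-16 | F 16-20 | C 20-23 | A 23-26 |
Completion: A=26  B=4  C=23  D=7  E=16  F=20  G=6
Turnaround (C−A): A=18  B=3  C=16  D=2  E=7  F=10  G=5

8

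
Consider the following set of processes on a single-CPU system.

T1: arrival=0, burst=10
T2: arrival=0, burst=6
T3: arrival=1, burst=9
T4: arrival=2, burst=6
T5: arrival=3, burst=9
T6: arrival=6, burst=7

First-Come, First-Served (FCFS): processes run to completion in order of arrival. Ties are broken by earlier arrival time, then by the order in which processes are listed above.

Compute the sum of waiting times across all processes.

110

Timeline: | T1 0-10 | T2 10-16 | T3 16-25 | T4 25-31 | T5 31-40 | T6 40-47 |
Completion: T1=10  T2=16  T3=25  T4=31  T5=40  T6=47
Waiting = turnaround − burst: T1=0, T2=10, T3=15, T4=23, T5=28, T6=34
Total waiting = 0 + 10 + 15 + 23 + 28 + 34 = 110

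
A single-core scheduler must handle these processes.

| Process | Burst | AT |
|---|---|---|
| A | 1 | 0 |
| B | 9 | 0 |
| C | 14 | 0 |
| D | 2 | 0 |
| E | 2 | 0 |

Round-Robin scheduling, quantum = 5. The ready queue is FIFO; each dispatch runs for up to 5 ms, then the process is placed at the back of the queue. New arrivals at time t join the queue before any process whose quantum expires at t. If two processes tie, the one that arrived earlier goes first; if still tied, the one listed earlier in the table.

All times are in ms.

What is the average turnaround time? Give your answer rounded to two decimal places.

15.20

Gantt: | A 0-1 | B 1-6 | C 6-11 | D 11-13 | E 13-15 | B 15-19 | C 19-28 |
Completion: A=1  B=19  C=28  D=13  E=15
Turnaround (C−A): A=1  B=19  C=28  D=13  E=15
Turnaround times: A=1, B=19, C=28, D=13, E=15
Average turnaround = (1+19+28+13+15) / 5 = 76/5 = 15.20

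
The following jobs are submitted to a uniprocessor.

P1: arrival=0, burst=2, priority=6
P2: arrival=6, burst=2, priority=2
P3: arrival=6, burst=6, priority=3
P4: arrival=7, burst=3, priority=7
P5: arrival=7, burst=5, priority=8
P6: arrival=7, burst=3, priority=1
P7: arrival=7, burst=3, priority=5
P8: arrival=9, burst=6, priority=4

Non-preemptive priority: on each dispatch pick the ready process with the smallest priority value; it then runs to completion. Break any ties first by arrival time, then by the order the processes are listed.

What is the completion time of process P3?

17

Gantt: | P1 0-2 | idle 2-6 | P2 6-8 | P6 8-11 | P3 11-17 | P8 17-23 | P7 23-26 | P4 26-29 | P5 29-34 |
Completion: P1=2  P2=8  P3=17  P4=29  P5=34  P6=11  P7=26  P8=23
Turnaround (C−A): P1=2  P2=2  P3=11  P4=22  P5=27  P6=4  P7=19  P8=14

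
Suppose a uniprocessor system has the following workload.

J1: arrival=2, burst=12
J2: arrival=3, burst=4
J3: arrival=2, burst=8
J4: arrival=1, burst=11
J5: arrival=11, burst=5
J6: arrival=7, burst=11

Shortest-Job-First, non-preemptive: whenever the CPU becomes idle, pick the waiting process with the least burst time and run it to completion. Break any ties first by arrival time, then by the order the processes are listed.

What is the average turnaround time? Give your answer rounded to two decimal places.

Schedule: | idle 0-1 | J4 1-12 | J2 12-16 | J5 16-21 | J3 21-29 | J6 29-40 | J1 40-52 |
Completion: J1=52  J2=16  J3=29  J4=12  J5=21  J6=40
Turnaround (C−A): J1=50  J2=13  J3=27  J4=11  J5=10  J6=33
Turnaround times: J1=50, J2=13, J3=27, J4=11, J5=10, J6=33
Average turnaround = (50+13+27+11+10+33) / 6 = 144/6 = 24.00

24.00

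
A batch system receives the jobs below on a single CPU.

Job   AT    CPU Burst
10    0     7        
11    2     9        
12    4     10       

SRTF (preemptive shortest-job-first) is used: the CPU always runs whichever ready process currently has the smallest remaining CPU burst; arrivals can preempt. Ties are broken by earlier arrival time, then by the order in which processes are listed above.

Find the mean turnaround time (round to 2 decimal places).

Gantt: | 10 0-7 | 11 7-16 | 12 16-26 |
Completion: 10=7  11=16  12=26
Turnaround (C−A): 10=7  11=14  12=22
Turnaround times: 10=7, 11=14, 12=22
Average turnaround = (7+14+22) / 3 = 43/3 = 14.33

14.33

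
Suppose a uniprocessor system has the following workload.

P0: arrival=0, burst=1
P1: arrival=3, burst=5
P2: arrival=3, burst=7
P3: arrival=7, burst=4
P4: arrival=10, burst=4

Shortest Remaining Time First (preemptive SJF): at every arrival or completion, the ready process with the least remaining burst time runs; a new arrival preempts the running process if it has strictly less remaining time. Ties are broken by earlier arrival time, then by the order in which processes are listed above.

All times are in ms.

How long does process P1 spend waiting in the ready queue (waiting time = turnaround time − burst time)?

0

Schedule: | P0 0-1 | idle 1-3 | P1 3-8 | P3 8-12 | P4 12-16 | P2 16-23 |
Completion: P0=1  P1=8  P2=23  P3=12  P4=16
Turnaround (C−A): P0=1  P1=5  P2=20  P3=5  P4=6
Waiting(P1) = turnaround − burst = 5 − 5 = 0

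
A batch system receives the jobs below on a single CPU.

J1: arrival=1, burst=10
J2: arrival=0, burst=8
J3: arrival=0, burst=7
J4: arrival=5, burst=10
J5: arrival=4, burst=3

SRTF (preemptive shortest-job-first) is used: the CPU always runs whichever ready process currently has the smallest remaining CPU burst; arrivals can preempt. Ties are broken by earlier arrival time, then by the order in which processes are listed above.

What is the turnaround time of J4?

Timeline: | J3 0-7 | J5 7-10 | J2 10-18 | J1 18-28 | J4 28-38 |
Completion: J1=28  J2=18  J3=7  J4=38  J5=10
Turnaround(J4) = completion − arrival = 38 − 5 = 33

33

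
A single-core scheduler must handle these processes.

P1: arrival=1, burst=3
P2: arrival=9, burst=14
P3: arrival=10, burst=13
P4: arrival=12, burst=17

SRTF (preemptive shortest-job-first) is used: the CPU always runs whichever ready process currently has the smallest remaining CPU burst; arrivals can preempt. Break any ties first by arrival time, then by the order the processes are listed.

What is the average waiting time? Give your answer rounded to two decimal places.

Gantt: | idle 0-1 | P1 1-4 | idle 4-9 | P2 9-23 | P3 23-36 | P4 36-53 |
Completion: P1=4  P2=23  P3=36  P4=53
Turnaround (C−A): P1=3  P2=14  P3=26  P4=41
Waiting times: P1=0, P2=0, P3=13, P4=24
Average waiting = (0+0+13+24) / 4 = 37/4 = 9.25

9.25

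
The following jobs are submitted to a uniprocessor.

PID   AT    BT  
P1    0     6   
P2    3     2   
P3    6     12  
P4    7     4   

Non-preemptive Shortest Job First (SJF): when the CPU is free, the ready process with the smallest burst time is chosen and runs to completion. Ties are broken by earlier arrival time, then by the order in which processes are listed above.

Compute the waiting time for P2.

Schedule: | P1 0-6 | P2 6-8 | P4 8-12 | P3 12-24 |
Completion: P1=6  P2=8  P3=24  P4=12
Turnaround (C−A): P1=6  P2=5  P3=18  P4=5
Waiting(P2) = turnaround − burst = 5 − 2 = 3

3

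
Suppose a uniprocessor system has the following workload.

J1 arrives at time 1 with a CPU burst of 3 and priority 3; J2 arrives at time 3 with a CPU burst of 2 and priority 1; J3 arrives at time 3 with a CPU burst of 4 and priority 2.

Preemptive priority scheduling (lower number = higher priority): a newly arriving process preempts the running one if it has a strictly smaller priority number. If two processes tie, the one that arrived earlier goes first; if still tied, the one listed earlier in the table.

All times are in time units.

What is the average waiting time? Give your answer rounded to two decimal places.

2.67

Gantt: | idle 0-1 | J1 1-3 | J2 3-5 | J3 5-9 | J1 9-10 |
Completion: J1=10  J2=5  J3=9
Waiting times: J1=6, J2=0, J3=2
Average waiting = (6+0+2) / 3 = 8/3 = 2.67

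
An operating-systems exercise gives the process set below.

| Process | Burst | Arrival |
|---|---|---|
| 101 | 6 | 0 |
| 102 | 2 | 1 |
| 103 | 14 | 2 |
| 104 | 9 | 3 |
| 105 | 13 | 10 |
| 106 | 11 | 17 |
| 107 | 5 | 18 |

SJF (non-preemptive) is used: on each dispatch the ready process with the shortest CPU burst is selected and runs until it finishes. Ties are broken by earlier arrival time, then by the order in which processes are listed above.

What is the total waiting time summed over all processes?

Timeline: | 101 0-6 | 102 6-8 | 104 8-17 | 106 17-28 | 107 28-33 | 105 33-46 | 103 46-60 |
Completion: 101=6  102=8  103=60  104=17  105=46  106=28  107=33
Turnaround (C−A): 101=6  102=7  103=58  104=14  105=36  106=11  107=15
Waiting = turnaround − burst: 101=0, 102=5, 103=44, 104=5, 105=23, 106=0, 107=10
Total waiting = 0 + 5 + 44 + 5 + 23 + 0 + 10 = 87

87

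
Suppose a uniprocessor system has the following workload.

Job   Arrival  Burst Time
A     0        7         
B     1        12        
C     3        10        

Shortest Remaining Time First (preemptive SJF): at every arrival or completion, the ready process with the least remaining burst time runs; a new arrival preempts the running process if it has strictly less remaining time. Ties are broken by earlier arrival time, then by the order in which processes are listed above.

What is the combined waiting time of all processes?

20

Schedule: | A 0-7 | C 7-17 | B 17-29 |
Completion: A=7  B=29  C=17
Waiting = turnaround − burst: A=0, B=16, C=4
Total waiting = 0 + 16 + 4 = 20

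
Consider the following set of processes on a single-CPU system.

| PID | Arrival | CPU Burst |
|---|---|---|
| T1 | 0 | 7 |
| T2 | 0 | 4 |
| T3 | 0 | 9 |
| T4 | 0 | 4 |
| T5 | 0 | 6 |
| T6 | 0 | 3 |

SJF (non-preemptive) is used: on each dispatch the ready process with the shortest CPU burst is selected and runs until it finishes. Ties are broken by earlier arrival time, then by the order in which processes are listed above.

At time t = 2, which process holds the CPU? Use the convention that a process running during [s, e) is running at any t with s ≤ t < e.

Gantt: | T6 0-3 | T2 3-7 | T4 7-11 | T5 11-17 | T1 17-24 | T3 24-33 |
Completion: T1=24  T2=7  T3=33  T4=11  T5=17  T6=3

T6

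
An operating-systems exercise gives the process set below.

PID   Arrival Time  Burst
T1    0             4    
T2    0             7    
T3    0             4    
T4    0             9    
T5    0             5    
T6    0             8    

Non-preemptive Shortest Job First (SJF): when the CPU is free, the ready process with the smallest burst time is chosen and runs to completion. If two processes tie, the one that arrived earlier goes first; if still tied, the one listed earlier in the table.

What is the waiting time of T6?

20

Gantt: | T1 0-4 | T3 4-8 | T5 8-13 | T2 13-20 | T6 20-28 | T4 28-37 |
Completion: T1=4  T2=20  T3=8  T4=37  T5=13  T6=28
Turnaround (C−A): T1=4  T2=20  T3=8  T4=37  T5=13  T6=28
Waiting(T6) = turnaround − burst = 28 − 8 = 20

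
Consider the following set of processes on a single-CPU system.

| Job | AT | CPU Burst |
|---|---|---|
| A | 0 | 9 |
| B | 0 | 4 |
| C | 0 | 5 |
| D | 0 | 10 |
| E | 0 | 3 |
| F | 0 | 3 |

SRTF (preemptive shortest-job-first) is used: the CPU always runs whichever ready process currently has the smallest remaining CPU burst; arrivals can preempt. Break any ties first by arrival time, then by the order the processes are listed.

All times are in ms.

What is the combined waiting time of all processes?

Schedule: | E 0-3 | F 3-6 | B 6-10 | C 10-15 | A 15-24 | D 24-34 |
Completion: A=24  B=10  C=15  D=34  E=3  F=6
Turnaround (C−A): A=24  B=10  C=15  D=34  E=3  F=6
Waiting = turnaround − burst: A=15, B=6, C=10, D=24, E=0, F=3
Total waiting = 15 + 6 + 10 + 24 + 0 + 3 = 58

58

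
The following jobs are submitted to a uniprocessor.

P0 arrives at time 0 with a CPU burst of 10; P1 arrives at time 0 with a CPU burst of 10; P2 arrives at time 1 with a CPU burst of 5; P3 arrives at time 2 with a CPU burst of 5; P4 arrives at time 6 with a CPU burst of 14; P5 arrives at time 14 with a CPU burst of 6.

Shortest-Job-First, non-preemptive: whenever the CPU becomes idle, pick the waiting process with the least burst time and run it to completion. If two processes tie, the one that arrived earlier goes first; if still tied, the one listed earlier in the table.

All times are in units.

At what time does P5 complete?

Gantt: | P0 0-10 | P2 10-15 | P3 15-20 | P5 20-26 | P1 26-36 | P4 36-50 |
Completion: P0=10  P1=36  P2=15  P3=20  P4=50  P5=26

26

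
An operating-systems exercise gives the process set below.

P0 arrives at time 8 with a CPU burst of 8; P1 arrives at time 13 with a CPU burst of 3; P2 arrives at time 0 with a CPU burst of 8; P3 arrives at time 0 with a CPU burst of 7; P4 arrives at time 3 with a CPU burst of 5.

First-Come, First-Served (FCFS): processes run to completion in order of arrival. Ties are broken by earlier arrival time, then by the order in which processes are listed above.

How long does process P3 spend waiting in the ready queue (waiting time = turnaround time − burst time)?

Schedule: | P2 0-8 | P3 8-15 | P4 15-20 | P0 20-28 | P1 28-31 |
Completion: P0=28  P1=31  P2=8  P3=15  P4=20
Turnaround (C−A): P0=20  P1=18  P2=8  P3=15  P4=17
Waiting(P3) = turnaround − burst = 15 − 7 = 8

8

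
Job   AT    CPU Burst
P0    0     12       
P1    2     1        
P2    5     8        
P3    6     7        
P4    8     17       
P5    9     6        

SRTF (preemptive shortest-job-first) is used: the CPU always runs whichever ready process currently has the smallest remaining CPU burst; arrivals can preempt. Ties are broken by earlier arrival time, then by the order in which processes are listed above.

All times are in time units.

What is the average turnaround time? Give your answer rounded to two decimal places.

Gantt: | P0 0-2 | P1 2-3 | P0 3-13 | P5 13-19 | P3 19-26 | P2 26-34 | P4 34-51 |
Completion: P0=13  P1=3  P2=34  P3=26  P4=51  P5=19
Turnaround times: P0=13, P1=1, P2=29, P3=20, P4=43, P5=10
Average turnaround = (13+1+29+20+43+10) / 6 = 116/6 = 19.33

19.33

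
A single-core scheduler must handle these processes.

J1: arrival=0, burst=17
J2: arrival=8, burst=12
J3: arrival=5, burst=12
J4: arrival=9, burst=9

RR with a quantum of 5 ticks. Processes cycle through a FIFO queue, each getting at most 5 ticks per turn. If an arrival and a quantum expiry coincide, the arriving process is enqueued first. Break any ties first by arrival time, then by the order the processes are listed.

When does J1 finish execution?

48

Gantt: | J1 0-5 | J3 5-10 | J1 10-15 | J2 15-20 | J4 20-25 | J3 25-30 | J1 30-35 | J2 35-40 | J4 40-44 | J3 44-46 | J1 46-48 | J2 48-50 |
Completion: J1=48  J2=50  J3=46  J4=44
Turnaround (C−A): J1=48  J2=42  J3=41  J4=35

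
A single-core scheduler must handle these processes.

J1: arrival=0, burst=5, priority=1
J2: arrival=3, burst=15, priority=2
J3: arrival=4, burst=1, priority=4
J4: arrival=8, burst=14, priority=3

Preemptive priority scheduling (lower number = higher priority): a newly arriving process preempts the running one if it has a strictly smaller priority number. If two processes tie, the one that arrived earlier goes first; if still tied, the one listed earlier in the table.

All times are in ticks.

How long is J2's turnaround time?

17

Timeline: | J1 0-5 | J2 5-20 | J4 20-34 | J3 34-35 |
Completion: J1=5  J2=20  J3=35  J4=34
Turnaround(J2) = completion − arrival = 20 − 3 = 17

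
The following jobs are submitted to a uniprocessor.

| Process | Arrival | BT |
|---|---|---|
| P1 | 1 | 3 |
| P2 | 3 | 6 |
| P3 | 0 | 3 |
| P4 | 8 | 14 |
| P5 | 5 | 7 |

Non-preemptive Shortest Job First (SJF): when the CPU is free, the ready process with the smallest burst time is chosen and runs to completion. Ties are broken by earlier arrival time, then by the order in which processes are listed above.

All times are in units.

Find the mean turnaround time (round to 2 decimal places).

Timeline: | P3 0-3 | P1 3-6 | P2 6-12 | P5 12-19 | P4 19-33 |
Completion: P1=6  P2=12  P3=3  P4=33  P5=19
Turnaround times: P1=5, P2=9, P3=3, P4=25, P5=14
Average turnaround = (5+9+3+25+14) / 5 = 56/5 = 11.20

11.20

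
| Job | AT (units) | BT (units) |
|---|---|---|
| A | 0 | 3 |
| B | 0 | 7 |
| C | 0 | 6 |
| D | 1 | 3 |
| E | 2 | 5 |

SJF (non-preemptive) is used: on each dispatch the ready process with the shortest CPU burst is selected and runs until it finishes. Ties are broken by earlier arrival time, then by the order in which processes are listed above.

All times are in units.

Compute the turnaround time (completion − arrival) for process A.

Gantt: | A 0-3 | D 3-6 | E 6-11 | C 11-17 | B 17-24 |
Completion: A=3  B=24  C=17  D=6  E=11
Turnaround (C−A): A=3  B=24  C=17  D=5  E=9
Turnaround(A) = completion − arrival = 3 − 0 = 3

3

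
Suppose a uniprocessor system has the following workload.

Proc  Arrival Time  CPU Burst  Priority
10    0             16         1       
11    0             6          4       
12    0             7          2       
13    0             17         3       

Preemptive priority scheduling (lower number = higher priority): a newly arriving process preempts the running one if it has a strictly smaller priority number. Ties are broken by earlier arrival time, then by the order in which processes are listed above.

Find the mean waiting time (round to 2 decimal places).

19.75

Timeline: | 10 0-16 | 12 16-23 | 13 23-40 | 11 40-46 |
Completion: 10=16  11=46  12=23  13=40
Waiting times: 10=0, 11=40, 12=16, 13=23
Average waiting = (0+40+16+23) / 4 = 79/4 = 19.75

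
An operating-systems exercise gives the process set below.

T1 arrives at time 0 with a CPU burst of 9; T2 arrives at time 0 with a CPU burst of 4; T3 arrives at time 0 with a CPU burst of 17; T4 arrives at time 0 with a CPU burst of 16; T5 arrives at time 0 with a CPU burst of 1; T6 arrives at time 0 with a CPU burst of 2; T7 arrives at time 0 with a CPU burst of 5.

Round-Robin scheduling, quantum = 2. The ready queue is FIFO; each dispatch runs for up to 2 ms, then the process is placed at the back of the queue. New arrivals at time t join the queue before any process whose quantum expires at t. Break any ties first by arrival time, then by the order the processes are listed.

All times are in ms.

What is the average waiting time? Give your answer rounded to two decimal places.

Timeline: | T1 0-2 | T2 2-4 | T3 4-6 | T4 6-8 | T5 8-9 | T6 9-11 | T7 11-13 | T1 13-15 | T2 15-17 | T3 17-19 | T4 19-21 | T7 21-23 | T1 23-25 | T3 25-27 | T4 27-29 | T7 29-30 | T1 30-32 | T3 32-34 | T4 34-36 | T1 36-37 | T3 37-39 | T4 39-41 | T3 41-43 | T4 43-45 | T3 45-47 | T4 47-49 | T3 49-51 | T4 51-53 | T3 53-54 |
Completion: T1=37  T2=17  T3=54  T4=53  T5=9  T6=11  T7=30
Waiting times: T1=28, T2=13, T3=37, T4=37, T5=8, T6=9, T7=25
Average waiting = (28+13+37+37+8+9+25) / 7 = 157/7 = 22.43

22.43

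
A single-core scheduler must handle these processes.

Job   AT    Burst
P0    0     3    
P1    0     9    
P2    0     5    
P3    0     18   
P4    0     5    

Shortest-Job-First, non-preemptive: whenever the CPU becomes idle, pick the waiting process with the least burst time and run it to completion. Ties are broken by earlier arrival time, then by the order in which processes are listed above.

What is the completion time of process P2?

8

Schedule: | P0 0-3 | P2 3-8 | P4 8-13 | P1 13-22 | P3 22-40 |
Completion: P0=3  P1=22  P2=8  P3=40  P4=13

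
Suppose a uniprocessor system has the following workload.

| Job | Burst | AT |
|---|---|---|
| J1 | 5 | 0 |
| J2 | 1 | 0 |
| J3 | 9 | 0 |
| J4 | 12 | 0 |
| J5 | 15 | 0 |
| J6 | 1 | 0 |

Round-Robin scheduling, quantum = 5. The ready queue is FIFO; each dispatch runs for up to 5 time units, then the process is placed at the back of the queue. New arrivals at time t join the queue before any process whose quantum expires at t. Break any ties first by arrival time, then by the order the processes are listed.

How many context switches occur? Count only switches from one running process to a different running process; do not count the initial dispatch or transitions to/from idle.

Timeline: | J1 0-5 | J2 5-6 | J3 6-11 | J4 11-16 | J5 16-21 | J6 21-22 | J3 22-26 | J4 26-31 | J5 31-36 | J4 36-38 | J5 38-43 |
Completion: J1=5  J2=6  J3=26  J4=38  J5=43  J6=22

10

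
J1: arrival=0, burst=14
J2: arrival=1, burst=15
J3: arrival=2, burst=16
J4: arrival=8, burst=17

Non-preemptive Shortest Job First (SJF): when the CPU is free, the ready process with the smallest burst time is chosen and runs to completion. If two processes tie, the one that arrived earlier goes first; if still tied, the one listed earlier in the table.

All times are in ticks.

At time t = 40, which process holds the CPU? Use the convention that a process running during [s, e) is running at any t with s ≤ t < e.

J3

Gantt: | J1 0-14 | J2 14-29 | J3 29-45 | J4 45-62 |
Completion: J1=14  J2=29  J3=45  J4=62
Turnaround (C−A): J1=14  J2=28  J3=43  J4=54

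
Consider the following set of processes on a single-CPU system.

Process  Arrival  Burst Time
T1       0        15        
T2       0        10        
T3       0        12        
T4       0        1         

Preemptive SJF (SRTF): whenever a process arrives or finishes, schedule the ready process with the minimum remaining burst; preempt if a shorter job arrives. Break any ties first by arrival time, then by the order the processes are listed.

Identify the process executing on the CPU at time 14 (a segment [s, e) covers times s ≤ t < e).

T3

Schedule: | T4 0-1 | T2 1-11 | T3 11-23 | T1 23-38 |
Completion: T1=38  T2=11  T3=23  T4=1
Turnaround (C−A): T1=38  T2=11  T3=23  T4=1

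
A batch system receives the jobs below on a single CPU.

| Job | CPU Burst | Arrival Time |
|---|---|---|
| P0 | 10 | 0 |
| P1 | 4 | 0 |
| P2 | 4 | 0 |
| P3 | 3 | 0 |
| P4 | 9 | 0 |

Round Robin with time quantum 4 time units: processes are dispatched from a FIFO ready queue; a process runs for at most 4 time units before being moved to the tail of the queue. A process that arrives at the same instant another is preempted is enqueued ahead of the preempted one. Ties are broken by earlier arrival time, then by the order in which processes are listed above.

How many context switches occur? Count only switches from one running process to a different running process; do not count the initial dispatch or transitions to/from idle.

8

Schedule: | P0 0-4 | P1 4-8 | P2 8-12 | P3 12-15 | P4 15-19 | P0 19-23 | P4 23-27 | P0 27-29 | P4 29-30 |
Completion: P0=29  P1=8  P2=12  P3=15  P4=30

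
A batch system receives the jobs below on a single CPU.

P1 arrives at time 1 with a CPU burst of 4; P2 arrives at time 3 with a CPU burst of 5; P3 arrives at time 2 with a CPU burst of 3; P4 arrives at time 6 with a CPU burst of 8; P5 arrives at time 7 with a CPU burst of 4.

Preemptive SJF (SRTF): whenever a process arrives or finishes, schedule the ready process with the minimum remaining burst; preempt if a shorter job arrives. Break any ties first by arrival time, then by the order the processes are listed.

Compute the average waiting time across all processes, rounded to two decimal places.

4.80

Schedule: | idle 0-1 | P1 1-5 | P3 5-8 | P5 8-12 | P2 12-17 | P4 17-25 |
Completion: P1=5  P2=17  P3=8  P4=25  P5=12
Turnaround (C−A): P1=4  P2=14  P3=6  P4=19  P5=5
Waiting times: P1=0, P2=9, P3=3, P4=11, P5=1
Average waiting = (0+9+3+11+1) / 5 = 24/5 = 4.80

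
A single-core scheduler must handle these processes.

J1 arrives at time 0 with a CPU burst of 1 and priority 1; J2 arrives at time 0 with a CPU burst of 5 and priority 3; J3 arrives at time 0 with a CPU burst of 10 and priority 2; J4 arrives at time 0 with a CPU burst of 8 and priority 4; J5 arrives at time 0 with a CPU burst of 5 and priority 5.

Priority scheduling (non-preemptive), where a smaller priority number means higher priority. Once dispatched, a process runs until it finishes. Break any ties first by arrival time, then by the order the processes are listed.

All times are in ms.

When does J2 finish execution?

16

Timeline: | J1 0-1 | J3 1-11 | J2 11-16 | J4 16-24 | J5 24-29 |
Completion: J1=1  J2=16  J3=11  J4=24  J5=29
Turnaround (C−A): J1=1  J2=16  J3=11  J4=24  J5=29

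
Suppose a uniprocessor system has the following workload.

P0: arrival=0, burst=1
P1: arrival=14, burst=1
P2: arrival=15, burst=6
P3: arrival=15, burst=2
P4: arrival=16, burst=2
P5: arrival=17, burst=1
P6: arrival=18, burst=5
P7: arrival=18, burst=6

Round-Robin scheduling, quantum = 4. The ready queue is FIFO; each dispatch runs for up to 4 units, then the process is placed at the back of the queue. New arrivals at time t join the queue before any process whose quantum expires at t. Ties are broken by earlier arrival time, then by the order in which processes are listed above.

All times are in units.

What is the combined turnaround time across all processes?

77

Timeline: | P0 0-1 | idle 1-14 | P1 14-15 | P2 15-19 | P3 19-21 | P4 21-23 | P5 23-24 | P6 24-28 | P7 28-32 | P2 32-34 | P6 34-35 | P7 35-37 |
Completion: P0=1  P1=15  P2=34  P3=21  P4=23  P5=24  P6=35  P7=37
Turnaround (C−A): P0=1  P1=1  P2=19  P3=6  P4=7  P5=7  P6=17  P7=19
Turnaround = completion − arrival: P0=1, P1=1, P2=19, P3=6, P4=7, P5=7, P6=17, P7=19
Total turnaround = 1 + 1 + 19 + 6 + 7 + 7 + 17 + 19 = 77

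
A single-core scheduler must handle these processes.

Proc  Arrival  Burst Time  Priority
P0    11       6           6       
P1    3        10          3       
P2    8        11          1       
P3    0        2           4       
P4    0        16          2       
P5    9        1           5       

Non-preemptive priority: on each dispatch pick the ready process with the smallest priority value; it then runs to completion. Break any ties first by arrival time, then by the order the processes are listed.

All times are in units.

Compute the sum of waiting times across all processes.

Schedule: | P4 0-16 | P2 16-27 | P1 27-37 | P3 37-39 | P5 39-40 | P0 40-46 |
Completion: P0=46  P1=37  P2=27  P3=39  P4=16  P5=40
Turnaround (C−A): P0=35  P1=34  P2=19  P3=39  P4=16  P5=31
Waiting = turnaround − burst: P0=29, P1=24, P2=8, P3=37, P4=0, P5=30
Total waiting = 29 + 24 + 8 + 37 + 0 + 30 = 128

128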